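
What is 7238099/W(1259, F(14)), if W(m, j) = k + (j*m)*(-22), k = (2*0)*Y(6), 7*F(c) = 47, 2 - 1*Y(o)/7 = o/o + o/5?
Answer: -4606063/118346 ≈ -38.920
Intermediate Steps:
Y(o) = 7 - 7*o/5 (Y(o) = 14 - 7*(o/o + o/5) = 14 - 7*(1 + o*(1/5)) = 14 - 7*(1 + o/5) = 14 + (-7 - 7*o/5) = 7 - 7*o/5)
F(c) = 47/7 (F(c) = (1/7)*47 = 47/7)
k = 0 (k = (2*0)*(7 - 7/5*6) = 0*(7 - 42/5) = 0*(-7/5) = 0)
W(m, j) = -22*j*m (W(m, j) = 0 + (j*m)*(-22) = 0 - 22*j*m = -22*j*m)
7238099/W(1259, F(14)) = 7238099/((-22*47/7*1259)) = 7238099/(-1301806/7) = 7238099*(-7/1301806) = -4606063/118346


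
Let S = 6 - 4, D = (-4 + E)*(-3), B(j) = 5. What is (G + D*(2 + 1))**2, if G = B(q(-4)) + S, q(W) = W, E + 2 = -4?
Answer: 9409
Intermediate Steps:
E = -6 (E = -2 - 4 = -6)
D = 30 (D = (-4 - 6)*(-3) = -10*(-3) = 30)
S = 2
G = 7 (G = 5 + 2 = 7)
(G + D*(2 + 1))**2 = (7 + 30*(2 + 1))**2 = (7 + 30*3)**2 = (7 + 90)**2 = 97**2 = 9409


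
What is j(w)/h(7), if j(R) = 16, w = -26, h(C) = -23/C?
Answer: -112/23 ≈ -4.8696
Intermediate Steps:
j(w)/h(7) = 16/((-23/7)) = 16/((-23*⅐)) = 16/(-23/7) = 16*(-7/23) = -112/23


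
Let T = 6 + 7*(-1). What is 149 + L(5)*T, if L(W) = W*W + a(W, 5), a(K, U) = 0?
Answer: 124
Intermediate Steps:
T = -1 (T = 6 - 7 = -1)
L(W) = W² (L(W) = W*W + 0 = W² + 0 = W²)
149 + L(5)*T = 149 + 5²*(-1) = 149 + 25*(-1) = 149 - 25 = 124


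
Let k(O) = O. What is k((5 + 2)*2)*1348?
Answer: 18872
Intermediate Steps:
k((5 + 2)*2)*1348 = ((5 + 2)*2)*1348 = (7*2)*1348 = 14*1348 = 18872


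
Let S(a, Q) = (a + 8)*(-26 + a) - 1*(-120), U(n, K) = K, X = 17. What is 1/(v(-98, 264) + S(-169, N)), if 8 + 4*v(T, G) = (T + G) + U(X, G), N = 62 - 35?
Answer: 2/63241 ≈ 3.1625e-5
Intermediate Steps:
N = 27
S(a, Q) = 120 + (-26 + a)*(8 + a) (S(a, Q) = (8 + a)*(-26 + a) + 120 = (-26 + a)*(8 + a) + 120 = 120 + (-26 + a)*(8 + a))
v(T, G) = -2 + G/2 + T/4 (v(T, G) = -2 + ((T + G) + G)/4 = -2 + ((G + T) + G)/4 = -2 + (T + 2*G)/4 = -2 + (G/2 + T/4) = -2 + G/2 + T/4)
1/(v(-98, 264) + S(-169, N)) = 1/((-2 + (½)*264 + (¼)*(-98)) + (-88 + (-169)² - 18*(-169))) = 1/((-2 + 132 - 49/2) + (-88 + 28561 + 3042)) = 1/(211/2 + 31515) = 1/(63241/2) = 2/63241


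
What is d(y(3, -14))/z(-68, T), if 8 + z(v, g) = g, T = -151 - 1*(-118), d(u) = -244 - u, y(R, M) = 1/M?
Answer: 3415/574 ≈ 5.9495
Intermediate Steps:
T = -33 (T = -151 + 118 = -33)
z(v, g) = -8 + g
d(y(3, -14))/z(-68, T) = (-244 - 1/(-14))/(-8 - 33) = (-244 - 1*(-1/14))/(-41) = (-244 + 1/14)*(-1/41) = -3415/14*(-1/41) = 3415/574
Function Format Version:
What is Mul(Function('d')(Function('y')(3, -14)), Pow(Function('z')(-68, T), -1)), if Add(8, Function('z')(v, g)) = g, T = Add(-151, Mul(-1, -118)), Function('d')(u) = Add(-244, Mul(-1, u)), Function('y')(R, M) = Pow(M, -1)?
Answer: Rational(3415, 574) ≈ 5.9495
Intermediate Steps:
T = -33 (T = Add(-151, 118) = -33)
Function('z')(v, g) = Add(-8, g)
Mul(Function('d')(Function('y')(3, -14)), Pow(Function('z')(-68, T), -1)) = Mul(Add(-244, Mul(-1, Pow(-14, -1))), Pow(Add(-8, -33), -1)) = Mul(Add(-244, Mul(-1, Rational(-1, 14))), Pow(-41, -1)) = Mul(Add(-244, Rational(1, 14)), Rational(-1, 41)) = Mul(Rational(-3415, 14), Rational(-1, 41)) = Rational(3415, 574)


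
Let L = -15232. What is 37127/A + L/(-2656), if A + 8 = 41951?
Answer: 23046409/3481269 ≈ 6.6201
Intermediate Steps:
A = 41943 (A = -8 + 41951 = 41943)
37127/A + L/(-2656) = 37127/41943 - 15232/(-2656) = 37127*(1/41943) - 15232*(-1/2656) = 37127/41943 + 476/83 = 23046409/3481269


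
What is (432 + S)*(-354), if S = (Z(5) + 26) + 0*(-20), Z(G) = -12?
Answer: -157884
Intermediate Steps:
S = 14 (S = (-12 + 26) + 0*(-20) = 14 + 0 = 14)
(432 + S)*(-354) = (432 + 14)*(-354) = 446*(-354) = -157884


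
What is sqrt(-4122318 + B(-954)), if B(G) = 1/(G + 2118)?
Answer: I*sqrt(1396328041941)/582 ≈ 2030.3*I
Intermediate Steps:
B(G) = 1/(2118 + G)
sqrt(-4122318 + B(-954)) = sqrt(-4122318 + 1/(2118 - 954)) = sqrt(-4122318 + 1/1164) = sqrt(-4798378151/1164) = I*sqrt(1396328041941)/582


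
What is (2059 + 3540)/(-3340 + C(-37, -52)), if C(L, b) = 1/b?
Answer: -291148/173681 ≈ -1.6763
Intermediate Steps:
(2059 + 3540)/(-3340 + C(-37, -52)) = (2059 + 3540)/(-3340 + 1/(-52)) = 5599/(-3340 - 1/52) = 5599/(-173681/52) = 5599*(-52/173681) = -291148/173681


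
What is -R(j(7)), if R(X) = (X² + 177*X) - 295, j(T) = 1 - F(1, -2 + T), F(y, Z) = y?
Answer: 295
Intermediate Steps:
j(T) = 0 (j(T) = 1 - 1*1 = 1 - 1 = 0)
R(X) = -295 + X² + 177*X
-R(j(7)) = -(-295 + 0² + 177*0) = -(-295 + 0 + 0) = -1*(-295) = 295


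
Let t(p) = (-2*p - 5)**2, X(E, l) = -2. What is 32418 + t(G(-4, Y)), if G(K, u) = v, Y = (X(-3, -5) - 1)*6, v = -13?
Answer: 32859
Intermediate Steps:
Y = -18 (Y = (-2 - 1)*6 = -3*6 = -18)
G(K, u) = -13
t(p) = (-5 - 2*p)**2
32418 + t(G(-4, Y)) = 32418 + (5 + 2*(-13))**2 = 32418 + (5 - 26)**2 = 32418 + (-21)**2 = 32418 + 441 = 32859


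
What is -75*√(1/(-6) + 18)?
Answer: -25*√642/2 ≈ -316.72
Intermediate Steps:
-75*√(1/(-6) + 18) = -75*√(-⅙ + 18) = -25*√642/2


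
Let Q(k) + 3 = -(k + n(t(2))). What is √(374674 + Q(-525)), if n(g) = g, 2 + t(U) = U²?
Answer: √375194 ≈ 612.53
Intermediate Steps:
t(U) = -2 + U²
Q(k) = -5 - k (Q(k) = -3 - (k + (-2 + 2²)) = -3 - (k + (-2 + 4)) = -3 - (k + 2) = -3 - (2 + k) = -3 + (-2 - k) = -5 - k)
√(374674 + Q(-525)) = √(374674 + (-5 - 1*(-525))) = √(374674 + (-5 + 525)) = √(374674 + 520) = √375194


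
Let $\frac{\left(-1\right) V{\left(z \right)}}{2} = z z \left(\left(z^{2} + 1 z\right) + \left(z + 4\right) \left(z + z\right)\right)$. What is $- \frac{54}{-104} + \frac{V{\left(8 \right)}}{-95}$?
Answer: $\frac{1759749}{4940} \approx 356.22$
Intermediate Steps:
$V{\left(z \right)} = - 2 z^{2} \left(z + z^{2} + 2 z \left(4 + z\right)\right)$ ($V{\left(z \right)} = - 2 z z \left(\left(z^{2} + 1 z\right) + \left(z + 4\right) \left(z + z\right)\right) = - 2 z^{2} \left(\left(z^{2} + z\right) + \left(4 + z\right) 2 z\right) = - 2 z^{2} \left(\left(z + z^{2}\right) + 2 z \left(4 + z\right)\right) = - 2 z^{2} \left(z + z^{2} + 2 z \left(4 + z\right)\right)$)
$- \frac{54}{-104} + \frac{V{\left(8 \right)}}{-95} = - \frac{54}{-104} + \frac{6 \cdot 8^{3} \left(-3 - 8\right)}{-95} = \left(-54\right) \left(- \frac{1}{104}\right) + 6 \cdot 512 \left(-3 - 8\right) \left(- \frac{1}{95}\right) = \frac{27}{52} + 6 \cdot 512 \left(-11\right) \left(- \frac{1}{95}\right) = \frac{27}{52} - - \frac{33792}{95} = \frac{27}{52} + \frac{33792}{95} = \frac{1759749}{4940}$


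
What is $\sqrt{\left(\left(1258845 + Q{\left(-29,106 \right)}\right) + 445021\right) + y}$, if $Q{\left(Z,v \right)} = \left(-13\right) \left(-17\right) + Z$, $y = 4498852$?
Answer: $7 \sqrt{126590} \approx 2490.6$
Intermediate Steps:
$Q{\left(Z,v \right)} = 221 + Z$
$\sqrt{\left(\left(1258845 + Q{\left(-29,106 \right)}\right) + 445021\right) + y} = \sqrt{\left(\left(1258845 + \left(221 - 29\right)\right) + 445021\right) + 4498852} = \sqrt{\left(\left(1258845 + 192\right) + 445021\right) + 4498852} = \sqrt{\left(1259037 + 445021\right) + 4498852} = \sqrt{1704058 + 4498852} = \sqrt{6202910} = 7 \sqrt{126590}$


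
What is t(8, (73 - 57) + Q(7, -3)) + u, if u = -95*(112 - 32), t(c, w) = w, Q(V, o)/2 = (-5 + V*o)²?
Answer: -6232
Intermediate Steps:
Q(V, o) = 2*(-5 + V*o)²
u = -7600 (u = -95*80 = -7600)
t(8, (73 - 57) + Q(7, -3)) + u = ((73 - 57) + 2*(-5 + 7*(-3))²) - 7600 = (16 + 2*(-5 - 21)²) - 7600 = (16 + 2*(-26)²) - 7600 = (16 + 2*676) - 7600 = (16 + 1352) - 7600 = 1368 - 7600 = -6232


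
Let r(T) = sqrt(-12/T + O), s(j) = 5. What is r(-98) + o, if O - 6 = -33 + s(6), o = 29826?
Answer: 29826 + 4*I*sqrt(67)/7 ≈ 29826.0 + 4.6773*I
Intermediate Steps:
O = -22 (O = 6 + (-33 + 5) = 6 - 28 = -22)
r(T) = sqrt(-22 - 12/T) (r(T) = sqrt(-12/T - 22) = sqrt(-22 - 12/T))
r(-98) + o = sqrt(-22 - 12/(-98)) + 29826 = sqrt(-22 - 12*(-1/98)) + 29826 = sqrt(-22 + 6/49) + 29826 = sqrt(-1072/49) + 29826 = 4*I*sqrt(67)/7 + 29826 = 29826 + 4*I*sqrt(67)/7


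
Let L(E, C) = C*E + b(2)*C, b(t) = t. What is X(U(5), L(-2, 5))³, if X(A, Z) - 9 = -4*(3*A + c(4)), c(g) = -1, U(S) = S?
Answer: -103823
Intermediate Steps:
L(E, C) = 2*C + C*E (L(E, C) = C*E + 2*C = 2*C + C*E)
X(A, Z) = 13 - 12*A (X(A, Z) = 9 - 4*(3*A - 1) = 9 - 4*(-1 + 3*A) = 9 + (4 - 12*A) = 13 - 12*A)
X(U(5), L(-2, 5))³ = (13 - 12*5)³ = (13 - 60)³ = (-47)³ = -103823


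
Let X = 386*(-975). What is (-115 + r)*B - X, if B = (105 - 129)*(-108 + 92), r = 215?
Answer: 414750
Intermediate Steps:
B = 384 (B = -24*(-16) = 384)
X = -376350
(-115 + r)*B - X = (-115 + 215)*384 - 1*(-376350) = 100*384 + 376350 = 38400 + 376350 = 414750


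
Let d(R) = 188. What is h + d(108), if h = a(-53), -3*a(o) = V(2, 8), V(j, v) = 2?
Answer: 562/3 ≈ 187.33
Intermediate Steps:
a(o) = -2/3 (a(o) = -1/3*2 = -2/3)
h = -2/3 ≈ -0.66667
h + d(108) = -2/3 + 188 = 562/3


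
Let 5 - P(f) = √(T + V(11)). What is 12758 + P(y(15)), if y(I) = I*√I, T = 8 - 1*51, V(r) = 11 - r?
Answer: 12763 - I*√43 ≈ 12763.0 - 6.5574*I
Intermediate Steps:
T = -43 (T = 8 - 51 = -43)
y(I) = I^(3/2)
P(f) = 5 - I*√43 (P(f) = 5 - √(-43 + (11 - 1*11)) = 5 - √(-43 + (11 - 11)) = 5 - √(-43 + 0) = 5 - √(-43) = 5 - I*√43)
12758 + P(y(15)) = 12758 + (5 - I*√43) = 12763 - I*√43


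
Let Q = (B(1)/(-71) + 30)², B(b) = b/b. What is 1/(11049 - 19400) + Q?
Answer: 37852079950/42097391 ≈ 899.16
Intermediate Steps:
B(b) = 1
Q = 4532641/5041 (Q = (1/(-71) + 30)² = (1*(-1/71) + 30)² = (-1/71 + 30)² = (2129/71)² = 4532641/5041 ≈ 899.16)
1/(11049 - 19400) + Q = 1/(11049 - 19400) + 4532641/5041 = 1/(-8351) + 4532641/5041 = -1/8351 + 4532641/5041 = 37852079950/42097391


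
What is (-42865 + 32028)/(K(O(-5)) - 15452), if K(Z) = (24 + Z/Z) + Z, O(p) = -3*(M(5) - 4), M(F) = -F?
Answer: 10837/15400 ≈ 0.70370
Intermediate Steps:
O(p) = 27 (O(p) = -3*(-1*5 - 4) = -3*(-5 - 4) = -3*(-9) = 27)
K(Z) = 25 + Z (K(Z) = (24 + 1) + Z = 25 + Z)
(-42865 + 32028)/(K(O(-5)) - 15452) = (-42865 + 32028)/((25 + 27) - 15452) = -10837/(52 - 15452) = -10837/(-15400) = -10837*(-1/15400) = 10837/15400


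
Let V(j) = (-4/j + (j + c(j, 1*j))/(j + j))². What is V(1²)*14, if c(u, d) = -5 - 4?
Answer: 896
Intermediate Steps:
c(u, d) = -9
V(j) = (-4/j + (-9 + j)/(2*j))² (V(j) = (-4/j + (j - 9)/(j + j))² = (-4/j + (-9 + j)/((2*j)))² = (-4/j + (-9 + j)*(1/(2*j)))² = (-4/j + (-9 + j)/(2*j))²)
V(1²)*14 = ((-17 + 1²)²/(4*(1²)²))*14 = ((¼)*(-17 + 1)²/1²)*14 = ((¼)*1*(-16)²)*14 = ((¼)*1*256)*14 = 64*14 = 896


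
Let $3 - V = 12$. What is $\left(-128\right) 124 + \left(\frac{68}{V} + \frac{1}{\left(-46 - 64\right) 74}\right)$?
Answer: $- \frac{1163336249}{73260} \approx -15880.0$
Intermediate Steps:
$V = -9$ ($V = 3 - 12 = -9$)
$\left(-128\right) 124 + \left(\frac{68}{V} + \frac{1}{\left(-46 - 64\right) 74}\right) = \left(-128\right) 124 + \left(\frac{68}{-9} + \frac{1}{\left(-46 - 64\right) 74}\right) = -15872 + \left(68 \left(- \frac{1}{9}\right) + \frac{1}{-110} \cdot \frac{1}{74}\right) = -15872 - \frac{553529}{73260} = - \frac{1163336249}{73260}$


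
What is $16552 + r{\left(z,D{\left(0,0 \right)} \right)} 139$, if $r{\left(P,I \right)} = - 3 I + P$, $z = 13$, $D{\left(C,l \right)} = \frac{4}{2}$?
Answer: $17525$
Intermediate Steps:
$D{\left(C,l \right)} = 2$ ($D{\left(C,l \right)} = 4 \cdot \frac{1}{2} = 2$)
$r{\left(P,I \right)} = P - 3 I$
$16552 + r{\left(z,D{\left(0,0 \right)} \right)} 139 = 16552 + \left(13 - 6\right) 139 = 16552 + 7 \cdot 139 = 16552 + 973 = 17525$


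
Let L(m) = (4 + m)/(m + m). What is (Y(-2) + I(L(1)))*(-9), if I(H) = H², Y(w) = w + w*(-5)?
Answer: -513/4 ≈ -128.25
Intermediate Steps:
Y(w) = -4*w (Y(w) = w - 5*w = -4*w)
L(m) = (4 + m)/(2*m) (L(m) = (4 + m)/((2*m)) = (4 + m)*(1/(2*m)) = (4 + m)/(2*m))
(Y(-2) + I(L(1)))*(-9) = (-4*(-2) + ((½)*(4 + 1)/1)²)*(-9) = (8 + ((½)*1*5)²)*(-9) = (8 + (5/2)²)*(-9) = (8 + 25/4)*(-9) = (57/4)*(-9) = -513/4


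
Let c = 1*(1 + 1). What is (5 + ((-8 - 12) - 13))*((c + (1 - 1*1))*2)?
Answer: -112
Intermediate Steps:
c = 2 (c = 1*2 = 2)
(5 + ((-8 - 12) - 13))*((c + (1 - 1*1))*2) = (5 + ((-8 - 12) - 13))*((2 + (1 - 1*1))*2) = (5 + (-20 - 13))*((2 + (1 - 1))*2) = (5 - 33)*((2 + 0)*2) = -56*2 = -28*4 = -112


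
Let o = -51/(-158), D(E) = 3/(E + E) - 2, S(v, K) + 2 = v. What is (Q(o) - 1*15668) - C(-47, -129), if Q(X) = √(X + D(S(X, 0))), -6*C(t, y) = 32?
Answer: -46988/3 + I*√4508184770/41870 ≈ -15663.0 + 1.6036*I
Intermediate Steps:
C(t, y) = -16/3 (C(t, y) = -⅙*32 = -16/3)
S(v, K) = -2 + v
D(E) = -2 + 3/(2*E) (D(E) = 3/(2*E) - 2 = -2 + 3/(2*E))
o = 51/158 (o = -51*(-1/158) = 51/158 ≈ 0.32278)
Q(X) = √(-2 + X + 3/(2*(-2 + X))) (Q(X) = √(X + (-2 + 3/(2*(-2 + X)))) = √(-2 + X + 3/(2*(-2 + X))))
(Q(o) - 1*15668) - C(-47, -129) = (√2*√(-4 + 2*(51/158) + 3/(-2 + 51/158))/2 - 1*15668) - 1*(-16/3) = (√2*√(-4 + 51/79 + 3/(-265/158))/2 - 15668) + 16/3 = (√2*√(-4 + 51/79 + 3*(-158/265))/2 - 15668) + 16/3 = (√2*√(-4 + 51/79 - 474/265)/2 - 15668) + 16/3 = (√2*√(-107671/20935)/2 - 15668) + 16/3 = (√2*(I*√2254092385/20935)/2 - 15668) + 16/3 = (I*√4508184770/41870 - 15668) + 16/3 = (-15668 + I*√4508184770/41870) + 16/3 = -46988/3 + I*√4508184770/41870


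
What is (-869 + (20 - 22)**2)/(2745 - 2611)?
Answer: -865/134 ≈ -6.4552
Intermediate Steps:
(-869 + (20 - 22)**2)/(2745 - 2611) = (-869 + (-2)**2)/134 = (-869 + 4)*(1/134) = -865*1/134 = -865/134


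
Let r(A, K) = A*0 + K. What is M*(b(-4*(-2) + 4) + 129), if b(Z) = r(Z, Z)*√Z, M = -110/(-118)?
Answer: 7095/59 + 1320*√3/59 ≈ 159.01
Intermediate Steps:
r(A, K) = K (r(A, K) = 0 + K = K)
M = 55/59 (M = -110*(-1/118) = 55/59 ≈ 0.93220)
b(Z) = Z^(3/2) (b(Z) = Z*√Z = Z^(3/2))
M*(b(-4*(-2) + 4) + 129) = 55*((-4*(-2) + 4)^(3/2) + 129)/59 = 55*((8 + 4)^(3/2) + 129)/59 = 55*(12^(3/2) + 129)/59 = 55*(24*√3 + 129)/59 = 55*(129 + 24*√3)/59 = 7095/59 + 1320*√3/59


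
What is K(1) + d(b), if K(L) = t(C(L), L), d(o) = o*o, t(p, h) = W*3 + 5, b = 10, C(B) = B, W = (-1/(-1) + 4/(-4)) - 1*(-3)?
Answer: 114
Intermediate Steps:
W = 3 (W = (-1*(-1) + 4*(-1/4)) + 3 = (1 - 1) + 3 = 0 + 3 = 3)
t(p, h) = 14 (t(p, h) = 3*3 + 5 = 9 + 5 = 14)
d(o) = o**2
K(L) = 14
K(1) + d(b) = 14 + 10**2 = 14 + 100 = 114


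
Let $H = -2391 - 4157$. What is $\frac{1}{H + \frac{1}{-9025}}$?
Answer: $- \frac{9025}{59095701} \approx -0.00015272$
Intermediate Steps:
$H = -6548$
$\frac{1}{H + \frac{1}{-9025}} = \frac{1}{-6548 + \frac{1}{-9025}} = \frac{1}{-6548 - \frac{1}{9025}} = \frac{1}{- \frac{59095701}{9025}} = - \frac{9025}{59095701}$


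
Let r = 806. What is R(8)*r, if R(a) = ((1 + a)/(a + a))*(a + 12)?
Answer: 18135/2 ≈ 9067.5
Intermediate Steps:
R(a) = (1 + a)*(12 + a)/(2*a) (R(a) = ((1 + a)/((2*a)))*(12 + a) = ((1 + a)*(1/(2*a)))*(12 + a) = ((1 + a)/(2*a))*(12 + a) = (1 + a)*(12 + a)/(2*a))
R(8)*r = ((½)*(12 + 8*(13 + 8))/8)*806 = ((½)*(⅛)*(12 + 8*21))*806 = ((½)*(⅛)*(12 + 168))*806 = ((½)*(⅛)*180)*806 = (45/4)*806 = 18135/2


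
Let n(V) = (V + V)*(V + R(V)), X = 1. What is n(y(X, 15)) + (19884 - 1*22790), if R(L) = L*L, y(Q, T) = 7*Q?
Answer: -2122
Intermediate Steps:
R(L) = L²
n(V) = 2*V*(V + V²) (n(V) = (V + V)*(V + V²) = (2*V)*(V + V²) = 2*V*(V + V²))
n(y(X, 15)) + (19884 - 1*22790) = 2*(7*1)²*(1 + 7*1) + (19884 - 1*22790) = 2*7²*(1 + 7) + (19884 - 22790) = 2*49*8 - 2906 = 784 - 2906 = -2122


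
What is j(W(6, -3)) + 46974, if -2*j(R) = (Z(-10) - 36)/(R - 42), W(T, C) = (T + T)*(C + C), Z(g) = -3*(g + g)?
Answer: 892508/19 ≈ 46974.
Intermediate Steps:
Z(g) = -6*g
W(T, C) = 4*C*T (W(T, C) = (2*T)*(2*C) = 4*C*T)
j(R) = -12/(-42 + R) (j(R) = -(-6*(-10) - 36)/(2*(R - 42)) = -(60 - 36)/(2*(-42 + R)) = -12/(-42 + R))
j(W(6, -3)) + 46974 = -12/(-42 + 4*(-3)*6) + 46974 = -12/(-42 - 72) + 46974 = -12/(-114) + 46974 = -12*(-1/114) + 46974 = 2/19 + 46974 = 892508/19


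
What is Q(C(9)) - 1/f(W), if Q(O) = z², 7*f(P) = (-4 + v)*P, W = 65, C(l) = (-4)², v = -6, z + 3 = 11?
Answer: 41607/650 ≈ 64.011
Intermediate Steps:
z = 8 (z = -3 + 11 = 8)
C(l) = 16
f(P) = -10*P/7 (f(P) = ((-4 - 6)*P)/7 = (-10*P)/7 = -10*P/7)
Q(O) = 64 (Q(O) = 8² = 64)
Q(C(9)) - 1/f(W) = 64 - 1/((-10/7*65)) = 64 - 1/(-650/7) = 64 - 1*(-7/650) = 64 + 7/650 = 41607/650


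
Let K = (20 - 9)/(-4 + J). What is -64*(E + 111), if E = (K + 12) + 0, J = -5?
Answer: -70144/9 ≈ -7793.8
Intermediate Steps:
K = -11/9 (K = (20 - 9)/(-4 - 5) = 11/(-9) = 11*(-⅑) = -11/9 ≈ -1.2222)
E = 97/9 (E = (-11/9 + 12) + 0 = 97/9 + 0 = 97/9 ≈ 10.778)
-64*(E + 111) = -64*(97/9 + 111) = -64*1096/9 = -70144/9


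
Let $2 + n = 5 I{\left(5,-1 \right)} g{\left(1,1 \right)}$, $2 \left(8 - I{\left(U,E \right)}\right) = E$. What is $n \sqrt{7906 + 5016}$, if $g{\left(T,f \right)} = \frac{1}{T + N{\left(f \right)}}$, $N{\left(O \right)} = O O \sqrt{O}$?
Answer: $\frac{77 \sqrt{12922}}{4} \approx 2188.2$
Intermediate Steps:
$N{\left(O \right)} = O^{\frac{5}{2}}$ ($N{\left(O \right)} = O^{2} \sqrt{O} = O^{\frac{5}{2}}$)
$I{\left(U,E \right)} = 8 - \frac{E}{2}$
$g{\left(T,f \right)} = \frac{1}{T + f^{\frac{5}{2}}}$
$n = \frac{77}{4}$ ($n = -2 + \frac{5 \left(8 - - \frac{1}{2}\right)}{1 + 1^{\frac{5}{2}}} = -2 + \frac{5 \left(8 + \frac{1}{2}\right)}{1 + 1} = -2 + \frac{5 \cdot \frac{17}{2}}{2} = -2 + \frac{85}{2} \cdot \frac{1}{2} = -2 + \frac{85}{4} = \frac{77}{4} \approx 19.25$)
$n \sqrt{7906 + 5016} = \frac{77 \sqrt{7906 + 5016}}{4} = \frac{77 \sqrt{12922}}{4}$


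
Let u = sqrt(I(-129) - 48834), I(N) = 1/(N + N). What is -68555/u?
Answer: 68555*I*sqrt(3250586634)/12599173 ≈ 310.23*I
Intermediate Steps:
I(N) = 1/(2*N)
u = I*sqrt(3250586634)/258 (u = sqrt((1/2)/(-129) - 48834) = sqrt((1/2)*(-1/129) - 48834) = sqrt(-1/258 - 48834) = sqrt(-12599173/258) = I*sqrt(3250586634)/258 ≈ 220.98*I)
-68555/u = -68555*(-I*sqrt(3250586634)/12599173) = -(-68555)*I*sqrt(3250586634)/12599173 = 68555*I*sqrt(3250586634)/12599173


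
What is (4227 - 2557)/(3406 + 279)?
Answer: 334/737 ≈ 0.45319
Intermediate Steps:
(4227 - 2557)/(3406 + 279) = 1670/3685 = 1670*(1/3685) = 334/737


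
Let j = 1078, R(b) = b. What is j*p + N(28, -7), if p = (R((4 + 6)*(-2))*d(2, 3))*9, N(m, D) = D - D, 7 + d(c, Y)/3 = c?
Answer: 2910600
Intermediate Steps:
d(c, Y) = -21 + 3*c
N(m, D) = 0
p = 2700 (p = (((4 + 6)*(-2))*(-21 + 3*2))*9 = ((10*(-2))*(-21 + 6))*9 = -20*(-15)*9 = 300*9 = 2700)
j*p + N(28, -7) = 1078*2700 + 0 = 2910600 + 0 = 2910600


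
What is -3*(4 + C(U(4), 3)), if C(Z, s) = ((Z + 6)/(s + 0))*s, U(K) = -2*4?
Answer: -6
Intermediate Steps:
U(K) = -8
C(Z, s) = 6 + Z (C(Z, s) = ((6 + Z)/s)*s = 6 + Z)
-3*(4 + C(U(4), 3)) = -3*(4 + (6 - 8)) = -3*(4 - 2) = -3*2 = -6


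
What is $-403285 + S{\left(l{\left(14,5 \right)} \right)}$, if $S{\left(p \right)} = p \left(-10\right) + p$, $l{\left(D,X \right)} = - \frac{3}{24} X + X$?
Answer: $- \frac{3226595}{8} \approx -4.0332 \cdot 10^{5}$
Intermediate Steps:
$l{\left(D,X \right)} = \frac{7 X}{8}$ ($l{\left(D,X \right)} = \left(-3\right) \frac{1}{24} X + X = - \frac{X}{8} + X = \frac{7 X}{8}$)
$S{\left(p \right)} = - 9 p$ ($S{\left(p \right)} = - 10 p + p = - 9 p$)
$-403285 + S{\left(l{\left(14,5 \right)} \right)} = -403285 - 9 \cdot \frac{7}{8} \cdot 5 = -403285 - \frac{315}{8} = - \frac{3226595}{8}$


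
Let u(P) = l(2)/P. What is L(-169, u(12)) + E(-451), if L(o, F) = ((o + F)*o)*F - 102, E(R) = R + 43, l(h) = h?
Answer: 152837/36 ≈ 4245.5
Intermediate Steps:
u(P) = 2/P
E(R) = 43 + R
L(o, F) = -102 + F*o*(F + o) (L(o, F) = ((F + o)*o)*F - 102 = (o*(F + o))*F - 102 = F*o*(F + o) - 102 = -102 + F*o*(F + o))
L(-169, u(12)) + E(-451) = (-102 + (2/12)*(-169)² - 169*(2/12)²) + (43 - 451) = (-102 + (2*(1/12))*28561 - 169*(2*(1/12))²) - 408 = (-102 + (⅙)*28561 - 169*(⅙)²) - 408 = (-102 + 28561/6 - 169*1/36) - 408 = (-102 + 28561/6 - 169/36) - 408 = 167525/36 - 408 = 152837/36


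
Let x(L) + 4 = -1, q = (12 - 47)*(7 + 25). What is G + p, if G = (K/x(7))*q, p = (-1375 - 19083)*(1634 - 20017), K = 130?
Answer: 376108534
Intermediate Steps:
p = 376079414 (p = -20458*(-18383) = 376079414)
q = -1120 (q = -35*32 = -1120)
x(L) = -5 (x(L) = -4 - 1 = -5)
G = 29120 (G = (130/(-5))*(-1120) = (130*(-⅕))*(-1120) = -26*(-1120) = 29120)
G + p = 29120 + 376079414 = 376108534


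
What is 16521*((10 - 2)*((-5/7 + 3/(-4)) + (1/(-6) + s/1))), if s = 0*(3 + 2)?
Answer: -1508918/7 ≈ -2.1556e+5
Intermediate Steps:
s = 0 (s = 0*5 = 0)
16521*((10 - 2)*((-5/7 + 3/(-4)) + (1/(-6) + s/1))) = 16521*((10 - 2)*((-5/7 + 3/(-4)) + (1/(-6) + 0/1))) = 16521*(8*((-5*⅐ + 3*(-¼)) + (1*(-⅙) + 0*1))) = 16521*(8*((-5/7 - ¾) + (-⅙ + 0))) = 16521*(8*(-41/28 - ⅙)) = 16521*(8*(-137/84)) = 16521*(-274/21) = -1508918/7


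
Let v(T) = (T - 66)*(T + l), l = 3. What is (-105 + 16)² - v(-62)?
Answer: 369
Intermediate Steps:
v(T) = (-66 + T)*(3 + T) (v(T) = (T - 66)*(T + 3) = (-66 + T)*(3 + T))
(-105 + 16)² - v(-62) = (-105 + 16)² - (-198 + (-62)² - 63*(-62)) = (-89)² - (-198 + 3844 + 3906) = 7921 - 1*7552 = 7921 - 7552 = 369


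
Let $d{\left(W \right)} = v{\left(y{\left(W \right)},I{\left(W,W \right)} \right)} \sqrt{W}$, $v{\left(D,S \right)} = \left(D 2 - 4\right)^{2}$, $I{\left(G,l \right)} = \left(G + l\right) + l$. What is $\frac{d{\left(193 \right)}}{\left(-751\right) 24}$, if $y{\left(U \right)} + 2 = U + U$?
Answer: $- \frac{72962 \sqrt{193}}{2253} \approx -449.9$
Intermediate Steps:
$I{\left(G,l \right)} = G + 2 l$
$y{\left(U \right)} = -2 + 2 U$ ($y{\left(U \right)} = -2 + \left(U + U\right) = -2 + 2 U$)
$v{\left(D,S \right)} = \left(-4 + 2 D\right)^{2}$ ($v{\left(D,S \right)} = \left(2 D - 4\right)^{2} = \left(-4 + 2 D\right)^{2}$)
$d{\left(W \right)} = 4 \sqrt{W} \left(-4 + 2 W\right)^{2}$ ($d{\left(W \right)} = 4 \left(-2 + \left(-2 + 2 W\right)\right)^{2} \sqrt{W} = 4 \left(-4 + 2 W\right)^{2} \sqrt{W} = 4 \sqrt{W} \left(-4 + 2 W\right)^{2}$)
$\frac{d{\left(193 \right)}}{\left(-751\right) 24} = \frac{16 \sqrt{193} \left(-2 + 193\right)^{2}}{\left(-751\right) 24} = \frac{16 \sqrt{193} \cdot 191^{2}}{-18024} = 16 \sqrt{193} \cdot 36481 \left(- \frac{1}{18024}\right) = 583696 \sqrt{193} \left(- \frac{1}{18024}\right) = - \frac{72962 \sqrt{193}}{2253}$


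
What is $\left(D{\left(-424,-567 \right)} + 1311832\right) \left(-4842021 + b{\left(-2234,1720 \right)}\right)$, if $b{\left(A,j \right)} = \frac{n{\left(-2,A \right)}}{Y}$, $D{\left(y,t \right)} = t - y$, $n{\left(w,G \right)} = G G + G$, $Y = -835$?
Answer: $- \frac{5309816835130273}{835} \approx -6.3591 \cdot 10^{12}$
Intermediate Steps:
$n{\left(w,G \right)} = G + G^{2}$ ($n{\left(w,G \right)} = G^{2} + G = G + G^{2}$)
$b{\left(A,j \right)} = - \frac{A \left(1 + A\right)}{835}$ ($b{\left(A,j \right)} = \frac{A \left(1 + A\right)}{-835} = A \left(1 + A\right) \left(- \frac{1}{835}\right) = - \frac{A \left(1 + A\right)}{835}$)
$\left(D{\left(-424,-567 \right)} + 1311832\right) \left(-4842021 + b{\left(-2234,1720 \right)}\right) = \left(\left(-567 - -424\right) + 1311832\right) \left(-4842021 - - \frac{2234 \left(1 - 2234\right)}{835}\right) = \left(\left(-567 + 424\right) + 1311832\right) \left(-4842021 - \left(- \frac{2234}{835}\right) \left(-2233\right)\right) = \left(-143 + 1311832\right) \left(-4842021 - \frac{4988522}{835}\right) = 1311689 \left(- \frac{4048076057}{835}\right) = - \frac{5309816835130273}{835}$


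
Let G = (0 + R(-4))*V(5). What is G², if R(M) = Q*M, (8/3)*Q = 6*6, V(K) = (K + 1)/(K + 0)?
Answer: 104976/25 ≈ 4199.0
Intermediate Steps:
V(K) = (1 + K)/K
Q = 27/2 (Q = 3*(6*6)/8 = (3/8)*36 = 27/2 ≈ 13.500)
R(M) = 27*M/2
G = -324/5 (G = (0 + (27/2)*(-4))*((1 + 5)/5) = (0 - 54)*((⅕)*6) = -54*6/5 = -324/5 ≈ -64.800)
G² = (-324/5)² = 104976/25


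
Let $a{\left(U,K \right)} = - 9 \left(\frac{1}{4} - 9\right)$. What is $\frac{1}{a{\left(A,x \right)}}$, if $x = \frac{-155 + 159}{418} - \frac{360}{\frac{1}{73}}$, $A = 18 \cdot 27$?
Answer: $\frac{4}{315} \approx 0.012698$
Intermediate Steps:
$A = 486$
$x = - \frac{5492518}{209}$ ($x = 4 \cdot \frac{1}{418} - 360 \frac{1}{\frac{1}{73}} = \frac{2}{209} - 26280 = - \frac{5492518}{209} \approx -26280.0$)
$a{\left(U,K \right)} = \frac{315}{4}$ ($a{\left(U,K \right)} = - 9 \left(\frac{1}{4} - 9\right) = \left(-9\right) \left(- \frac{35}{4}\right) = \frac{315}{4}$)
$\frac{1}{a{\left(A,x \right)}} = \frac{1}{\frac{315}{4}} = \frac{4}{315}$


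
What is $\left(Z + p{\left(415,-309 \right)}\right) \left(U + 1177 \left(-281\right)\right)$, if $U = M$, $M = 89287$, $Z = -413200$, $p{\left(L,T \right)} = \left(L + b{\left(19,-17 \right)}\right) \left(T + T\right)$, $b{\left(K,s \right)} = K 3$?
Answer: $170197139200$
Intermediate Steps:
$b{\left(K,s \right)} = 3 K$
$p{\left(L,T \right)} = 2 T \left(57 + L\right)$ ($p{\left(L,T \right)} = \left(L + 3 \cdot 19\right) \left(T + T\right) = \left(L + 57\right) 2 T = \left(57 + L\right) 2 T = 2 T \left(57 + L\right)$)
$U = 89287$
$\left(Z + p{\left(415,-309 \right)}\right) \left(U + 1177 \left(-281\right)\right) = \left(-413200 + 2 \left(-309\right) \left(57 + 415\right)\right) \left(89287 + 1177 \left(-281\right)\right) = \left(-413200 + 2 \left(-309\right) 472\right) \left(89287 - 330737\right) = \left(-413200 - 291696\right) \left(-241450\right) = \left(-704896\right) \left(-241450\right) = 170197139200$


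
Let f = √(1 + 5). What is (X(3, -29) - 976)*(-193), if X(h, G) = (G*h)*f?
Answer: 188368 + 16791*√6 ≈ 2.2950e+5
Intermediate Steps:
f = √6 ≈ 2.4495
X(h, G) = G*h*√6 (X(h, G) = (G*h)*√6 = G*h*√6)
(X(3, -29) - 976)*(-193) = (-29*3*√6 - 976)*(-193) = (-87*√6 - 976)*(-193) = (-976 - 87*√6)*(-193) = 188368 + 16791*√6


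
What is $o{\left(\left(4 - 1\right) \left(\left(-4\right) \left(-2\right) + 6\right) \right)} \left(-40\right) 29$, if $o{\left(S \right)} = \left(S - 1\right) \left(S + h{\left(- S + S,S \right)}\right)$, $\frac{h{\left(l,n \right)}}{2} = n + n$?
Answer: $-9987600$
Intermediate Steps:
$h{\left(l,n \right)} = 4 n$ ($h{\left(l,n \right)} = 2 \left(n + n\right) = 2 \cdot 2 n = 4 n$)
$o{\left(S \right)} = 5 S \left(-1 + S\right)$ ($o{\left(S \right)} = \left(S - 1\right) \left(S + 4 S\right) = \left(-1 + S\right) 5 S = 5 S \left(-1 + S\right)$)
$o{\left(\left(4 - 1\right) \left(\left(-4\right) \left(-2\right) + 6\right) \right)} \left(-40\right) 29 = 5 \left(4 - 1\right) \left(\left(-4\right) \left(-2\right) + 6\right) \left(-1 + \left(4 - 1\right) \left(\left(-4\right) \left(-2\right) + 6\right)\right) \left(-40\right) 29 = 5 \cdot 3 \left(8 + 6\right) \left(-1 + 3 \left(8 + 6\right)\right) \left(-40\right) 29 = 5 \cdot 3 \cdot 14 \left(-1 + 3 \cdot 14\right) \left(-40\right) 29 = 5 \cdot 42 \left(-1 + 42\right) \left(-40\right) 29 = 5 \cdot 42 \cdot 41 \left(-40\right) 29 = 8610 \left(-40\right) 29 = \left(-344400\right) 29 = -9987600$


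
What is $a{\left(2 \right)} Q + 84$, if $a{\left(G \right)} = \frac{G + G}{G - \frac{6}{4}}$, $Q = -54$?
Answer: $-348$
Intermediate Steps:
$a{\left(G \right)} = \frac{2 G}{- \frac{3}{2} + G}$ ($a{\left(G \right)} = \frac{2 G}{G - \frac{3}{2}} = \frac{2 G}{- \frac{3}{2} + G}$)
$a{\left(2 \right)} Q + 84 = 4 \cdot 2 \frac{1}{-3 + 2 \cdot 2} \left(-54\right) + 84 = 4 \cdot 2 \frac{1}{-3 + 4} \left(-54\right) + 84 = 4 \cdot 2 \cdot 1^{-1} \left(-54\right) + 84 = 4 \cdot 2 \cdot 1 \left(-54\right) + 84 = 8 \left(-54\right) + 84 = -432 + 84 = -348$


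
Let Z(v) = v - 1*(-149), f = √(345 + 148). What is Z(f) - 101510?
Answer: -101361 + √493 ≈ -1.0134e+5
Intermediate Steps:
f = √493 ≈ 22.204
Z(v) = 149 + v (Z(v) = v + 149 = 149 + v)
Z(f) - 101510 = (149 + √493) - 101510 = -101361 + √493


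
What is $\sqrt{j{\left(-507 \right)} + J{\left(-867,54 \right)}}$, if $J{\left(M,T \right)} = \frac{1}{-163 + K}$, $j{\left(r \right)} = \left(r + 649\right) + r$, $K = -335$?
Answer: $\frac{i \sqrt{90521958}}{498} \approx 19.105 i$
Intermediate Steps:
$j{\left(r \right)} = 649 + 2 r$ ($j{\left(r \right)} = \left(649 + r\right) + r = 649 + 2 r$)
$J{\left(M,T \right)} = - \frac{1}{498}$ ($J{\left(M,T \right)} = \frac{1}{-163 - 335} = \frac{1}{-498} = - \frac{1}{498}$)
$\sqrt{j{\left(-507 \right)} + J{\left(-867,54 \right)}} = \sqrt{\left(649 + 2 \left(-507\right)\right) - \frac{1}{498}} = \sqrt{\left(649 - 1014\right) - \frac{1}{498}} = \sqrt{-365 - \frac{1}{498}} = \sqrt{- \frac{181771}{498}} = \frac{i \sqrt{90521958}}{498}$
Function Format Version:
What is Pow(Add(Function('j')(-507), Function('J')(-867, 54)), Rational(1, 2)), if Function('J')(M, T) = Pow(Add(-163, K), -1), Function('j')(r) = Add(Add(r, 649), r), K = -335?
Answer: Mul(Rational(1, 498), I, Pow(90521958, Rational(1, 2))) ≈ Mul(19.105, I)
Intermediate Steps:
Function('j')(r) = Add(649, Mul(2, r)) (Function('j')(r) = Add(Add(649, r), r) = Add(649, Mul(2, r)))
Function('J')(M, T) = Rational(-1, 498) (Function('J')(M, T) = Pow(Add(-163, -335), -1) = Pow(-498, -1) = Rational(-1, 498))
Pow(Add(Function('j')(-507), Function('J')(-867, 54)), Rational(1, 2)) = Pow(Add(Add(649, Mul(2, -507)), Rational(-1, 498)), Rational(1, 2)) = Pow(Add(Add(649, -1014), Rational(-1, 498)), Rational(1, 2)) = Pow(Add(-365, Rational(-1, 498)), Rational(1, 2)) = Pow(Rational(-181771, 498), Rational(1, 2)) = Mul(Rational(1, 498), I, Pow(90521958, Rational(1, 2)))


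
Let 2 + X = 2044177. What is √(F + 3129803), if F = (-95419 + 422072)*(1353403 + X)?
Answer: √1109832176237 ≈ 1.0535e+6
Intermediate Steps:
X = 2044175 (X = -2 + 2044177 = 2044175)
F = 1109829046434 (F = (-95419 + 422072)*(1353403 + 2044175) = 326653*3397578 = 1109829046434)
√(F + 3129803) = √(1109829046434 + 3129803) = √1109832176237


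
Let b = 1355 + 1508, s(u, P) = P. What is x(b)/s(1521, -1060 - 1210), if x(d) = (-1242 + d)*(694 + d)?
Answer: -5765897/2270 ≈ -2540.0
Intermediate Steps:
b = 2863
x(b)/s(1521, -1060 - 1210) = (-861948 + 2863**2 - 548*2863)/(-1060 - 1210) = (-861948 + 8196769 - 1568924)/(-2270) = 5765897*(-1/2270) = -5765897/2270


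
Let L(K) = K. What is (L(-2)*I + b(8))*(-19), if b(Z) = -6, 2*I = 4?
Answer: 190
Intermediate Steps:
I = 2 (I = (½)*4 = 2)
(L(-2)*I + b(8))*(-19) = (-2*2 - 6)*(-19) = (-4 - 6)*(-19) = -10*(-19) = 190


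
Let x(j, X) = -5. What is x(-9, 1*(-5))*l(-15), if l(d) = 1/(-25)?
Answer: ⅕ ≈ 0.20000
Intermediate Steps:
l(d) = -1/25
x(-9, 1*(-5))*l(-15) = -5*(-1/25) = ⅕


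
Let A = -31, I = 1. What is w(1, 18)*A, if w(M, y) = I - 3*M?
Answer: 62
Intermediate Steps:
w(M, y) = 1 - 3*M
w(1, 18)*A = (1 - 3*1)*(-31) = (1 - 3)*(-31) = -2*(-31) = 62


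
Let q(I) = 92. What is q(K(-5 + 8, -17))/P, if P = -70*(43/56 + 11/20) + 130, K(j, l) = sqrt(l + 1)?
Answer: 368/151 ≈ 2.4371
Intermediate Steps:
K(j, l) = sqrt(1 + l)
P = 151/4 (P = -70*(43*(1/56) + 11*(1/20)) + 130 = -70*(43/56 + 11/20) + 130 = -70*369/280 + 130 = -369/4 + 130 = 151/4 ≈ 37.750)
q(K(-5 + 8, -17))/P = 92/(151/4) = 92*(4/151) = 368/151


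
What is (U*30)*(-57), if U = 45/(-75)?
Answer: 1026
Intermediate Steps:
U = -3/5 (U = 45*(-1/75) = -3/5 ≈ -0.60000)
(U*30)*(-57) = -3/5*30*(-57) = -18*(-57) = 1026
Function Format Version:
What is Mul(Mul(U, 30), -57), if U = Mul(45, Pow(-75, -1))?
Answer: 1026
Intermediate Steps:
U = Rational(-3, 5) (U = Mul(45, Rational(-1, 75)) = Rational(-3, 5) ≈ -0.60000)
Mul(Mul(U, 30), -57) = Mul(Mul(Rational(-3, 5), 30), -57) = Mul(-18, -57) = 1026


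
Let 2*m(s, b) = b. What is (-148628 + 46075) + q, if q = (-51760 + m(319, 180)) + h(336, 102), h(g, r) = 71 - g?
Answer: -154488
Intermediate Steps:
m(s, b) = b/2
q = -51935 (q = (-51760 + (½)*180) + (71 - 1*336) = (-51760 + 90) + (71 - 336) = -51670 - 265 = -51935)
(-148628 + 46075) + q = (-148628 + 46075) - 51935 = -102553 - 51935 = -154488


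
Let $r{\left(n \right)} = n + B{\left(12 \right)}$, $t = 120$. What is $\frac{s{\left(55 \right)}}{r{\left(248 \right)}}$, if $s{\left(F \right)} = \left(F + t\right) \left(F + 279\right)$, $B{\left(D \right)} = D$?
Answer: $\frac{5845}{26} \approx 224.81$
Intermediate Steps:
$r{\left(n \right)} = 12 + n$ ($r{\left(n \right)} = n + 12 = 12 + n$)
$s{\left(F \right)} = \left(120 + F\right) \left(279 + F\right)$ ($s{\left(F \right)} = \left(F + 120\right) \left(F + 279\right) = \left(120 + F\right) \left(279 + F\right)$)
$\frac{s{\left(55 \right)}}{r{\left(248 \right)}} = \frac{33480 + 55^{2} + 399 \cdot 55}{12 + 248} = \frac{33480 + 3025 + 21945}{260} = 58450 \cdot \frac{1}{260} = \frac{5845}{26}$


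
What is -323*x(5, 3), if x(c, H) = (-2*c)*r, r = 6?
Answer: 19380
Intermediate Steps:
x(c, H) = -12*c (x(c, H) = -2*c*6 = -12*c)
-323*x(5, 3) = -(-3876)*5 = -323*(-60) = 19380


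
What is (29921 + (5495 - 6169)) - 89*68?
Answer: 23195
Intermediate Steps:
(29921 + (5495 - 6169)) - 89*68 = (29921 - 674) - 6052 = 29247 - 6052 = 23195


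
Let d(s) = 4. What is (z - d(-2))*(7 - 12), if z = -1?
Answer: 25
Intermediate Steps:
(z - d(-2))*(7 - 12) = (-1 - 1*4)*(7 - 12) = (-1 - 4)*(-5) = -5*(-5) = 25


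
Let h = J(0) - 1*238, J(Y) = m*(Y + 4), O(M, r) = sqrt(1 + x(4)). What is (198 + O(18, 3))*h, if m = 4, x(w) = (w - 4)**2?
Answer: -44178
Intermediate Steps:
x(w) = (-4 + w)**2
O(M, r) = 1 (O(M, r) = sqrt(1 + (-4 + 4)**2) = sqrt(1 + 0**2) = sqrt(1 + 0) = sqrt(1) = 1)
J(Y) = 16 + 4*Y (J(Y) = 4*(Y + 4) = 4*(4 + Y) = 16 + 4*Y)
h = -222 (h = (16 + 4*0) - 1*238 = (16 + 0) - 238 = 16 - 238 = -222)
(198 + O(18, 3))*h = (198 + 1)*(-222) = 199*(-222) = -44178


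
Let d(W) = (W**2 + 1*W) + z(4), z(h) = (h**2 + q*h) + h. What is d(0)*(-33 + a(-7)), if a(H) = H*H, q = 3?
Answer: 512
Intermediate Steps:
z(h) = h**2 + 4*h (z(h) = (h**2 + 3*h) + h = h**2 + 4*h)
a(H) = H**2
d(W) = 32 + W + W**2 (d(W) = (W**2 + 1*W) + 4*(4 + 4) = (W**2 + W) + 4*8 = (W + W**2) + 32 = 32 + W + W**2)
d(0)*(-33 + a(-7)) = (32 + 0 + 0**2)*(-33 + (-7)**2) = (32 + 0 + 0)*(-33 + 49) = 32*16 = 512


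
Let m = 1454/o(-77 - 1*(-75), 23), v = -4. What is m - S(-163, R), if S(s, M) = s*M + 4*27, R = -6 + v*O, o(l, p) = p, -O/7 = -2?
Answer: -233468/23 ≈ -10151.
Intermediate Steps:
O = 14 (O = -7*(-2) = 14)
R = -62 (R = -6 - 4*14 = -6 - 56 = -62)
S(s, M) = 108 + M*s (S(s, M) = M*s + 108 = 108 + M*s)
m = 1454/23 ≈ 63.217
m - S(-163, R) = 1454/23 - (108 - 62*(-163)) = 1454/23 - (108 + 10106) = 1454/23 - 1*10214 = 1454/23 - 10214 = -233468/23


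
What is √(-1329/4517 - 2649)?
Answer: I*√54054315654/4517 ≈ 51.471*I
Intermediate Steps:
√(-1329/4517 - 2649) = √(-11966862/4517) = I*√54054315654/4517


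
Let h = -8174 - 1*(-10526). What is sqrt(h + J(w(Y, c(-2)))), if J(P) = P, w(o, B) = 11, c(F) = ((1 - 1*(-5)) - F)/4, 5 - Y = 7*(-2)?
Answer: sqrt(2363) ≈ 48.611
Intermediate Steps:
Y = 19 (Y = 5 - 7*(-2) = 5 - 1*(-14) = 5 + 14 = 19)
c(F) = 3/2 - F/4 (c(F) = ((1 + 5) - F)*(1/4) = (6 - F)*(1/4) = 3/2 - F/4)
h = 2352 (h = -8174 + 10526 = 2352)
sqrt(h + J(w(Y, c(-2)))) = sqrt(2352 + 11) = sqrt(2363)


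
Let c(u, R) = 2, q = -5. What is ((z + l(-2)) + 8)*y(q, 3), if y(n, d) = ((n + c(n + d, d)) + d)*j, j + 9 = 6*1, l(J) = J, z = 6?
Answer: 0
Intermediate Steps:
j = -3 (j = -9 + 6*1 = -9 + 6 = -3)
y(n, d) = -6 - 3*d - 3*n (y(n, d) = ((n + 2) + d)*(-3) = ((2 + n) + d)*(-3) = (2 + d + n)*(-3) = -6 - 3*d - 3*n)
((z + l(-2)) + 8)*y(q, 3) = ((6 - 2) + 8)*(-6 - 3*3 - 3*(-5)) = (4 + 8)*(-6 - 9 + 15) = 12*0 = 0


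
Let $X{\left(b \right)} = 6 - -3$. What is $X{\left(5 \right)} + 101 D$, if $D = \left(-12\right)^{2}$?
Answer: $14553$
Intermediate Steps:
$X{\left(b \right)} = 9$ ($X{\left(b \right)} = 6 + 3 = 9$)
$D = 144$
$X{\left(5 \right)} + 101 D = 9 + 101 \cdot 144 = 9 + 14544 = 14553$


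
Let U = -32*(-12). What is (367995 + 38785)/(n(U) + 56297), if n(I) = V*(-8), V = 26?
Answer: 36980/5099 ≈ 7.2524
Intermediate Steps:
U = 384
n(I) = -208 (n(I) = 26*(-8) = -208)
(367995 + 38785)/(n(U) + 56297) = (367995 + 38785)/(-208 + 56297) = 406780/56089 = 406780*(1/56089) = 36980/5099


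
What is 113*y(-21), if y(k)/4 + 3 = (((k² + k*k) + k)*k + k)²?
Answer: 148112445252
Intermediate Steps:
y(k) = -12 + 4*(k + k*(k + 2*k²))² (y(k) = -12 + 4*(((k² + k*k) + k)*k + k)² = -12 + 4*(((k² + k²) + k)*k + k)² = -12 + 4*((2*k² + k)*k + k)² = -12 + 4*((k + 2*k²)*k + k)² = -12 + 4*(k*(k + 2*k²) + k)² = -12 + 4*(k + k*(k + 2*k²))²)
113*y(-21) = 113*(-12 + 4*(-21)²*(1 - 21 + 2*(-21)²)²) = 113*(-12 + 4*441*(1 - 21 + 2*441)²) = 113*(-12 + 4*441*(1 - 21 + 882)²) = 113*(-12 + 4*441*862²) = 113*(-12 + 4*441*743044) = 113*(-12 + 1310729616) = 113*1310729604 = 148112445252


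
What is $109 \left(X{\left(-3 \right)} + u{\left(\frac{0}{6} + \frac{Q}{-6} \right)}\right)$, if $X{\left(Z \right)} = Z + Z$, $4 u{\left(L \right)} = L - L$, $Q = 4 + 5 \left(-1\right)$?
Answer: $-654$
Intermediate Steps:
$Q = -1$ ($Q = 4 - 5 = -1$)
$u{\left(L \right)} = 0$ ($u{\left(L \right)} = \frac{L - L}{4} = \frac{1}{4} \cdot 0 = 0$)
$X{\left(Z \right)} = 2 Z$
$109 \left(X{\left(-3 \right)} + u{\left(\frac{0}{6} + \frac{Q}{-6} \right)}\right) = 109 \left(2 \left(-3\right) + 0\right) = 109 \left(-6 + 0\right) = 109 \left(-6\right) = -654$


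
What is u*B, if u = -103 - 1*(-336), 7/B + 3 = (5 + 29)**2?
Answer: 1631/1153 ≈ 1.4146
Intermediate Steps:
B = 7/1153 (B = 7/(-3 + (5 + 29)**2) = 7/(-3 + 34**2) = 7/(-3 + 1156) = 7/1153 ≈ 0.0060711)
u = 233 (u = -103 + 336 = 233)
u*B = 233*(7/1153) = 1631/1153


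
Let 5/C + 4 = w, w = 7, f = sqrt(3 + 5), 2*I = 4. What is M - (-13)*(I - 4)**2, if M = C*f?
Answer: 52 + 10*sqrt(2)/3 ≈ 56.714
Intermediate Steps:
I = 2 (I = (1/2)*4 = 2)
f = 2*sqrt(2) (f = sqrt(8) = 2*sqrt(2) ≈ 2.8284)
C = 5/3 (C = 5/(-4 + 7) = 5/3 ≈ 1.6667)
M = 10*sqrt(2)/3 (M = 5*(2*sqrt(2))/3 = 10*sqrt(2)/3 ≈ 4.7140)
M - (-13)*(I - 4)**2 = 10*sqrt(2)/3 - (-13)*(2 - 4)**2 = 10*sqrt(2)/3 - (-13)*(-2)**2 = 10*sqrt(2)/3 - (-13)*4 = 10*sqrt(2)/3 - 13*(-4) = 10*sqrt(2)/3 + 52 = 52 + 10*sqrt(2)/3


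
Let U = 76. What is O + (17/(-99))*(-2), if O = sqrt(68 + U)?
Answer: 1222/99 ≈ 12.343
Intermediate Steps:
O = 12 (O = sqrt(68 + 76) = sqrt(144) = 12)
O + (17/(-99))*(-2) = 12 + (17/(-99))*(-2) = 12 + (17*(-1/99))*(-2) = 12 - 17/99*(-2) = 12 + 34/99 = 1222/99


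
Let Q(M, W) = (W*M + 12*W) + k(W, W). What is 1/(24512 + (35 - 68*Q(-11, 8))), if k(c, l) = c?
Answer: 1/23459 ≈ 4.2628e-5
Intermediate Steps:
Q(M, W) = 13*W + M*W (Q(M, W) = (W*M + 12*W) + W = (M*W + 12*W) + W = (12*W + M*W) + W = 13*W + M*W)
1/(24512 + (35 - 68*Q(-11, 8))) = 1/(24512 + (35 - 544*(13 - 11))) = 1/(24512 + (35 - 544*2)) = 1/(24512 + (35 - 68*16)) = 1/(24512 + (35 - 1088)) = 1/(24512 - 1053) = 1/23459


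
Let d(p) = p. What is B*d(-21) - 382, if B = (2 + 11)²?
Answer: -3931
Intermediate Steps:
B = 169 (B = 13² = 169)
B*d(-21) - 382 = 169*(-21) - 382 = -3549 - 382 = -3931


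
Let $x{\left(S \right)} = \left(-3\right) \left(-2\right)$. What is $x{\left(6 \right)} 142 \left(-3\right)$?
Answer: $-2556$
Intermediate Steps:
$x{\left(S \right)} = 6$
$x{\left(6 \right)} 142 \left(-3\right) = 6 \cdot 142 \left(-3\right) = 852 \left(-3\right) = -2556$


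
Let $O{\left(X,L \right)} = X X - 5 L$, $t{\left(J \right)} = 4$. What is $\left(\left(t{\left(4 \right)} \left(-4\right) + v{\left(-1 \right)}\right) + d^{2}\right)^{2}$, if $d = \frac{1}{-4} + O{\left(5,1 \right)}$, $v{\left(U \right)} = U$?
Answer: $\frac{35628961}{256} \approx 1.3918 \cdot 10^{5}$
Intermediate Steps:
$O{\left(X,L \right)} = X^{2} - 5 L$
$d = \frac{79}{4}$ ($d = \frac{1}{-4} + \left(5^{2} - 5\right) = - \frac{1}{4} + \left(25 - 5\right) = - \frac{1}{4} + 20 = \frac{79}{4} \approx 19.75$)
$\left(\left(t{\left(4 \right)} \left(-4\right) + v{\left(-1 \right)}\right) + d^{2}\right)^{2} = \left(\left(4 \left(-4\right) - 1\right) + \left(\frac{79}{4}\right)^{2}\right)^{2} = \left(\left(-16 - 1\right) + \frac{6241}{16}\right)^{2} = \left(-17 + \frac{6241}{16}\right)^{2} = \left(\frac{5969}{16}\right)^{2} = \frac{35628961}{256}$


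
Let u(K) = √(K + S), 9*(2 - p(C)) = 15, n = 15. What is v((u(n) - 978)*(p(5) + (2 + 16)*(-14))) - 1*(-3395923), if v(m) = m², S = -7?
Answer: 545254915607/9 - 743312600*√2/3 ≈ 6.0233e+10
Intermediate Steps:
p(C) = ⅓ (p(C) = 2 - ⅑*15 = 2 - 5/3 = ⅓)
u(K) = √(-7 + K) (u(K) = √(K - 7) = √(-7 + K))
v((u(n) - 978)*(p(5) + (2 + 16)*(-14))) - 1*(-3395923) = ((√(-7 + 15) - 978)*(⅓ + (2 + 16)*(-14)))² - 1*(-3395923) = ((√8 - 978)*(⅓ + 18*(-14)))² + 3395923 = ((2*√2 - 978)*(⅓ - 252))² + 3395923 = ((-978 + 2*√2)*(-755/3))² + 3395923 = (246130 - 1510*√2/3)² + 3395923 = 3395923 + (246130 - 1510*√2/3)²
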